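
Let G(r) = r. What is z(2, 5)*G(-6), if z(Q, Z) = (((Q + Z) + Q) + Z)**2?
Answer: -1176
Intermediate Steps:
z(Q, Z) = (2*Q + 2*Z)**2 (z(Q, Z) = ((Z + 2*Q) + Z)**2 = (2*Q + 2*Z)**2)
z(2, 5)*G(-6) = (4*(2 + 5)**2)*(-6) = (4*7**2)*(-6) = (4*49)*(-6) = 196*(-6) = -1176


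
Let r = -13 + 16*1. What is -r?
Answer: -3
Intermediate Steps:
r = 3 (r = -13 + 16 = 3)
-r = -1*3 = -3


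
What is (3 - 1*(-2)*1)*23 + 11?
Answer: 126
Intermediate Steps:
(3 - 1*(-2)*1)*23 + 11 = (3 + 2*1)*23 + 11 = (3 + 2)*23 + 11 = 5*23 + 11 = 115 + 11 = 126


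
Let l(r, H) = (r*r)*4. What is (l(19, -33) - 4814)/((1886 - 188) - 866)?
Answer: -1685/416 ≈ -4.0505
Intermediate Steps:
l(r, H) = 4*r² (l(r, H) = r²*4 = 4*r²)
(l(19, -33) - 4814)/((1886 - 188) - 866) = (4*19² - 4814)/((1886 - 188) - 866) = (4*361 - 4814)/(1698 - 866) = (1444 - 4814)/832 = -3370*1/832 = -1685/416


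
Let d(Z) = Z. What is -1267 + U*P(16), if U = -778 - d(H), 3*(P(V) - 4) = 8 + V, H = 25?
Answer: -10903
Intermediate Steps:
P(V) = 20/3 + V/3 (P(V) = 4 + (8 + V)/3 = 4 + (8/3 + V/3) = 20/3 + V/3)
U = -803 (U = -778 - 1*25 = -778 - 25 = -803)
-1267 + U*P(16) = -1267 - 803*(20/3 + (1/3)*16) = -1267 - 803*(20/3 + 16/3) = -1267 - 803*12 = -1267 - 9636 = -10903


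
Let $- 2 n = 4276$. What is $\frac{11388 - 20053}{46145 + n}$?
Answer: $- \frac{8665}{44007} \approx -0.1969$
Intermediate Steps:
$n = -2138$ ($n = \left(- \frac{1}{2}\right) 4276 = -2138$)
$\frac{11388 - 20053}{46145 + n} = \frac{11388 - 20053}{46145 - 2138} = - \frac{8665}{44007}$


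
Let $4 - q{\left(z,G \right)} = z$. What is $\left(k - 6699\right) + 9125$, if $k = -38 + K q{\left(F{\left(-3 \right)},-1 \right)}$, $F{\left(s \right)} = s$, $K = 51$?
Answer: $2745$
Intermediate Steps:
$q{\left(z,G \right)} = 4 - z$
$k = 319$ ($k = -38 + 51 \left(4 - -3\right) = -38 + 51 \left(4 + 3\right) = -38 + 51 \cdot 7 = -38 + 357 = 319$)
$\left(k - 6699\right) + 9125 = \left(319 - 6699\right) + 9125 = -6380 + 9125 = 2745$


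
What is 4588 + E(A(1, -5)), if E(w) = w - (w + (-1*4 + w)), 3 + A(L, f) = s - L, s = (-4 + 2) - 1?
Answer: 4599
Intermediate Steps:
s = -3 (s = -2 - 1 = -3)
A(L, f) = -6 - L (A(L, f) = -3 + (-3 - L) = -6 - L)
E(w) = 4 - w (E(w) = w - (w + (-4 + w)) = w - (-4 + 2*w) = w + (4 - 2*w) = 4 - w)
4588 + E(A(1, -5)) = 4588 + (4 - (-6 - 1*1)) = 4588 + (4 - (-6 - 1)) = 4588 + (4 - 1*(-7)) = 4588 + (4 + 7) = 4588 + 11 = 4599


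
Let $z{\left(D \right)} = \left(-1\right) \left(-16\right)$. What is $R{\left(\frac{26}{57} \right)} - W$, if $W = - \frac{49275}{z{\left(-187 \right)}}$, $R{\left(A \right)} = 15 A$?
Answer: $\frac{938305}{304} \approx 3086.5$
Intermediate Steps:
$z{\left(D \right)} = 16$
$W = - \frac{49275}{16} \approx -3079.7$
$R{\left(\frac{26}{57} \right)} - W = 15 \cdot \frac{26}{57} - - \frac{49275}{16} = 15 \cdot 26 \cdot \frac{1}{57} + \frac{49275}{16} = 15 \cdot \frac{26}{57} + \frac{49275}{16} = \frac{130}{19} + \frac{49275}{16} = \frac{938305}{304}$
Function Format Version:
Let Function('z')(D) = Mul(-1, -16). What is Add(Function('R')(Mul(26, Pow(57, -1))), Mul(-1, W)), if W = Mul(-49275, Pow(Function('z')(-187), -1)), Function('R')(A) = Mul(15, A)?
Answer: Rational(938305, 304) ≈ 3086.5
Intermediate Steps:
Function('z')(D) = 16
W = Rational(-49275, 16) (W = Mul(-49275, Pow(16, -1)) = Mul(-49275, Rational(1, 16)) = Rational(-49275, 16) ≈ -3079.7)
Add(Function('R')(Mul(26, Pow(57, -1))), Mul(-1, W)) = Add(Mul(15, Mul(26, Pow(57, -1))), Mul(-1, Rational(-49275, 16))) = Add(Mul(15, Mul(26, Rational(1, 57))), Rational(49275, 16)) = Add(Mul(15, Rational(26, 57)), Rational(49275, 16)) = Add(Rational(130, 19), Rational(49275, 16)) = Rational(938305, 304)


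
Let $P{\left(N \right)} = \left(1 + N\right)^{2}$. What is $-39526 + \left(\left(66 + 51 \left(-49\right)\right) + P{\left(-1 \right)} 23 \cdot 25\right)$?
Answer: $-41959$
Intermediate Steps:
$-39526 + \left(\left(66 + 51 \left(-49\right)\right) + P{\left(-1 \right)} 23 \cdot 25\right) = -39526 + \left(\left(66 + 51 \left(-49\right)\right) + \left(1 - 1\right)^{2} \cdot 23 \cdot 25\right) = -39526 + \left(\left(66 - 2499\right) + 0^{2} \cdot 23 \cdot 25\right) = -39526 - \left(2433 - 0 \cdot 23 \cdot 25\right) = -39526 + \left(-2433 + 0 \cdot 25\right) = -39526 + \left(-2433 + 0\right) = -39526 - 2433 = -41959$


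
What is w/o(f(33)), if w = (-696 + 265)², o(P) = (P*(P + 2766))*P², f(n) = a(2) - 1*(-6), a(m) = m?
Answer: 185761/1420288 ≈ 0.13079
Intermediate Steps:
f(n) = 8 (f(n) = 2 - 1*(-6) = 2 + 6 = 8)
o(P) = P³*(2766 + P) (o(P) = (P*(2766 + P))*P² = P³*(2766 + P))
w = 185761 (w = (-431)² = 185761)
w/o(f(33)) = 185761/((8³*(2766 + 8))) = 185761/((512*2774)) = 185761/1420288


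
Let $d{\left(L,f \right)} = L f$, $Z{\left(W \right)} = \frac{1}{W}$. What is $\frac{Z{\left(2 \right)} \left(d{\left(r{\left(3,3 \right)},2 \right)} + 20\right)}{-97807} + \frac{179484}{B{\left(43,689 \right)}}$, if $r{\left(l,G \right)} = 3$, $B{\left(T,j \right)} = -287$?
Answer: $- \frac{17554795319}{28070609} \approx -625.38$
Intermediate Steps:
$\frac{Z{\left(2 \right)} \left(d{\left(r{\left(3,3 \right)},2 \right)} + 20\right)}{-97807} + \frac{179484}{B{\left(43,689 \right)}} = \frac{\frac{1}{2} \left(3 \cdot 2 + 20\right)}{-97807} + \frac{179484}{-287} = \frac{6 + 20}{2} \left(- \frac{1}{97807}\right) + 179484 \left(- \frac{1}{287}\right) = \frac{1}{2} \cdot 26 \left(- \frac{1}{97807}\right) - \frac{179484}{287} = 13 \left(- \frac{1}{97807}\right) - \frac{179484}{287} = - \frac{13}{97807} - \frac{179484}{287} = - \frac{17554795319}{28070609}$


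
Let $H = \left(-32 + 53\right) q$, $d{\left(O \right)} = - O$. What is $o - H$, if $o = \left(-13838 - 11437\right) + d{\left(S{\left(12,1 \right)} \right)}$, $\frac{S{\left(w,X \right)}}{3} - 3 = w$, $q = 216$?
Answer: $-29856$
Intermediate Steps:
$S{\left(w,X \right)} = 9 + 3 w$
$o = -25320$ ($o = \left(-13838 - 11437\right) - \left(9 + 3 \cdot 12\right) = -25275 - \left(9 + 36\right) = -25275 - 45 = -25320$)
$H = 4536$ ($H = \left(-32 + 53\right) 216 = 21 \cdot 216 = 4536$)
$o - H = -25320 - 4536 = -29856$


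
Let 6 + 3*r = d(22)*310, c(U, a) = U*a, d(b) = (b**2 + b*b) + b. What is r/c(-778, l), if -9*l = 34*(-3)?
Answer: -153447/13226 ≈ -11.602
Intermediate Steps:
d(b) = b + 2*b**2 (d(b) = (b**2 + b**2) + b = 2*b**2 + b = b + 2*b**2)
l = 34/3 (l = -34*(-3)/9 = -1/9*(-102) = 34/3 ≈ 11.333)
r = 102298 (r = -2 + ((22*(1 + 2*22))*310)/3 = -2 + ((22*(1 + 44))*310)/3 = -2 + ((22*45)*310)/3 = -2 + (990*310)/3 = -2 + (1/3)*306900 = -2 + 102300 = 102298)
r/c(-778, l) = 102298/((-778*34/3)) = 102298/(-26452/3) = 102298*(-3/26452) = -153447/13226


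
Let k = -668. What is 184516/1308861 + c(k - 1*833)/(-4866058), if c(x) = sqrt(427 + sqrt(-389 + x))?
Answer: 184516/1308861 - sqrt(427 + 3*I*sqrt(210))/4866058 ≈ 0.14097 - 2.159e-7*I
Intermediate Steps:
184516/1308861 + c(k - 1*833)/(-4866058) = 184516/1308861 + sqrt(427 + sqrt(-389 + (-668 - 1*833)))/(-4866058) = 184516*(1/1308861) + sqrt(427 + sqrt(-389 + (-668 - 833)))*(-1/4866058) = 184516/1308861 + sqrt(427 + sqrt(-389 - 1501))*(-1/4866058) = 184516/1308861 + sqrt(427 + sqrt(-1890))*(-1/4866058) = 184516/1308861 + sqrt(427 + 3*I*sqrt(210))*(-1/4866058) = 184516/1308861 - sqrt(427 + 3*I*sqrt(210))/4866058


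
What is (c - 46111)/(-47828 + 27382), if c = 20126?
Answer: 25985/20446 ≈ 1.2709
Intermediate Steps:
(c - 46111)/(-47828 + 27382) = (20126 - 46111)/(-47828 + 27382) = -25985/(-20446) = -25985*(-1/20446) = 25985/20446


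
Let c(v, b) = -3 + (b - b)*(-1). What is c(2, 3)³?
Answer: -27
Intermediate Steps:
c(v, b) = -3 (c(v, b) = -3 + 0*(-1) = -3 + 0 = -3)
c(2, 3)³ = (-3)³ = -27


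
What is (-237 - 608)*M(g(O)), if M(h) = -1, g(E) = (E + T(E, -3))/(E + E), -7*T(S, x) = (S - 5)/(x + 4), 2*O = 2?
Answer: 845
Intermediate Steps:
O = 1 (O = (1/2)*2 = 1)
T(S, x) = -(-5 + S)/(7*(4 + x)) (T(S, x) = -(S - 5)/(7*(x + 4)) = -(-5 + S)/(7*(4 + x)))
g(E) = (5/7 + 6*E/7)/(2*E) (g(E) = (E + (5 - E)/(7*(4 - 3)))/(E + E) = (E + (1/7)*(5 - E)/1)/((2*E)) = (E + (1/7)*1*(5 - E))*(1/(2*E)) = (E + (5/7 - E/7))*(1/(2*E)) = (5/7 + 6*E/7)*(1/(2*E)) = (5/7 + 6*E/7)/(2*E))
(-237 - 608)*M(g(O)) = (-237 - 608)*(-1) = -845*(-1) = 845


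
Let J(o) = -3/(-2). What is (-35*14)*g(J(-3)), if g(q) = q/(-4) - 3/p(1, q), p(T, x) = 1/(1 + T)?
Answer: 12495/4 ≈ 3123.8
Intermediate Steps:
J(o) = 3/2 (J(o) = -3*(-½) = 3/2)
g(q) = -6 - q/4 (g(q) = q/(-4) - 3/(1/(1 + 1)) = q*(-¼) - 3/(1/2) = -q/4 - 3/½ = -q/4 - 3*2 = -q/4 - 6 = -6 - q/4)
(-35*14)*g(J(-3)) = (-35*14)*(-6 - ¼*3/2) = -490*(-6 - 3/8) = -490*(-51/8) = 12495/4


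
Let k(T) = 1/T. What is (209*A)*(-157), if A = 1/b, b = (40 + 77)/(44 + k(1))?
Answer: -164065/13 ≈ -12620.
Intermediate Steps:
b = 13/5 (b = (40 + 77)/(44 + 1/1) = 117/(44 + 1) = 117/45 = 117*(1/45) = 13/5 ≈ 2.6000)
A = 5/13 (A = 1/(13/5) = 5/13 ≈ 0.38462)
(209*A)*(-157) = (209*(5/13))*(-157) = (1045/13)*(-157) = -164065/13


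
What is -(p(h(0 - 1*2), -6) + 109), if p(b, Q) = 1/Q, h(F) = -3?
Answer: -653/6 ≈ -108.83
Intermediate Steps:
-(p(h(0 - 1*2), -6) + 109) = -(1/(-6) + 109) = -(-⅙ + 109) = -1*653/6 = -653/6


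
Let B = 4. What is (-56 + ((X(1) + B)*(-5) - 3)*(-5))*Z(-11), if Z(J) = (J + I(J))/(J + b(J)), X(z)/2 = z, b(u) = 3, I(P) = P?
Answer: 1199/4 ≈ 299.75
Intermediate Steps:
X(z) = 2*z
Z(J) = 2*J/(3 + J) (Z(J) = (J + J)/(J + 3) = (2*J)/(3 + J) = 2*J/(3 + J))
(-56 + ((X(1) + B)*(-5) - 3)*(-5))*Z(-11) = (-56 + ((2*1 + 4)*(-5) - 3)*(-5))*(2*(-11)/(3 - 11)) = (-56 + ((2 + 4)*(-5) - 3)*(-5))*(2*(-11)/(-8)) = (-56 + (6*(-5) - 3)*(-5))*(2*(-11)*(-1/8)) = (-56 + (-30 - 3)*(-5))*(11/4) = (-56 - 33*(-5))*(11/4) = (-56 + 165)*(11/4) = 109*(11/4) = 1199/4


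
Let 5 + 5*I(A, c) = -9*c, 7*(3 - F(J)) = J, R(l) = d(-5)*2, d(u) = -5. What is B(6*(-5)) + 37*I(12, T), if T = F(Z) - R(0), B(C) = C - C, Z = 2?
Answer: -30932/35 ≈ -883.77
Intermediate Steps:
B(C) = 0
R(l) = -10 (R(l) = -5*2 = -10)
F(J) = 3 - J/7
T = 89/7 (T = (3 - ⅐*2) - 1*(-10) = (3 - 2/7) + 10 = 19/7 + 10 = 89/7 ≈ 12.714)
I(A, c) = -1 - 9*c/5 (I(A, c) = -1 + (-9*c)/5 = -1 - 9*c/5)
B(6*(-5)) + 37*I(12, T) = 0 + 37*(-1 - 9/5*89/7) = 0 + 37*(-1 - 801/35) = 0 + 37*(-836/35) = 0 - 30932/35 = -30932/35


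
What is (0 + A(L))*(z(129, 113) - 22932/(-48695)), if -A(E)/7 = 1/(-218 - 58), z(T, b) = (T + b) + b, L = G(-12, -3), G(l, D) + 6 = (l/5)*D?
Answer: 121167599/13439820 ≈ 9.0156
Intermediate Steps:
G(l, D) = -6 + D*l/5 (G(l, D) = -6 + (l/5)*D = -6 + D*l/5)
L = 6/5 (L = -6 + (⅕)*(-3)*(-12) = -6 + 36/5 = 6/5 ≈ 1.2000)
z(T, b) = T + 2*b
A(E) = 7/276 (A(E) = -7/(-218 - 58) = -7/(-276) = -7*(-1/276) = 7/276)
(0 + A(L))*(z(129, 113) - 22932/(-48695)) = (0 + 7/276)*((129 + 2*113) - 22932/(-48695)) = 7*((129 + 226) - 22932*(-1/48695))/276 = 7*(355 + 22932/48695)/276 = (7/276)*(17309657/48695) = 121167599/13439820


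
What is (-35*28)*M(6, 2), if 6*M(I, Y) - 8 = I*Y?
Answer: -9800/3 ≈ -3266.7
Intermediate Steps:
M(I, Y) = 4/3 + I*Y/6 (M(I, Y) = 4/3 + (I*Y)/6 = 4/3 + I*Y/6)
(-35*28)*M(6, 2) = (-35*28)*(4/3 + (1/6)*6*2) = -980*(4/3 + 2) = -980*10/3 = -9800/3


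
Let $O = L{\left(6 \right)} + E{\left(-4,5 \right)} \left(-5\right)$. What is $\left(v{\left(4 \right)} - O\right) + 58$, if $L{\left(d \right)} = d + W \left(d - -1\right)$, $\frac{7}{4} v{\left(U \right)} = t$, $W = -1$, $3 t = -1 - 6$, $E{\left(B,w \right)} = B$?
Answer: $\frac{113}{3} \approx 37.667$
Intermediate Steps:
$t = - \frac{7}{3}$ ($t = \frac{-1 - 6}{3} = \frac{1}{3} \left(-7\right) = - \frac{7}{3} \approx -2.3333$)
$v{\left(U \right)} = - \frac{4}{3}$ ($v{\left(U \right)} = \frac{4}{7} \left(- \frac{7}{3}\right) = - \frac{4}{3}$)
$L{\left(d \right)} = -1$ ($L{\left(d \right)} = d - \left(d - -1\right) = d - \left(d + 1\right) = d - \left(1 + d\right) = -1$)
$O = 19$ ($O = -1 - -20 = -1 + 20 = 19$)
$\left(v{\left(4 \right)} - O\right) + 58 = \left(- \frac{4}{3} - 19\right) + 58 = - \frac{61}{3} + 58 = \frac{113}{3}$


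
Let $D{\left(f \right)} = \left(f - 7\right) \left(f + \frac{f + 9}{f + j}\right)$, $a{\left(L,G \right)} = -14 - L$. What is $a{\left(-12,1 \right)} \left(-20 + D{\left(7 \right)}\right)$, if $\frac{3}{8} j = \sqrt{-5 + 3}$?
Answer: $40$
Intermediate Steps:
$j = \frac{8 i \sqrt{2}}{3}$ ($j = \frac{8 \sqrt{-5 + 3}}{3} = \frac{8 \sqrt{-2}}{3} = \frac{8 i \sqrt{2}}{3} \approx 3.7712 i$)
$D{\left(f \right)} = \left(-7 + f\right) \left(f + \frac{9 + f}{f + \frac{8 i \sqrt{2}}{3}}\right)$ ($D{\left(f \right)} = \left(f - 7\right) \left(f + \frac{f + 9}{f + \frac{8 i \sqrt{2}}{3}}\right) = \left(-7 + f\right) \left(f + \frac{9 + f}{f + \frac{8 i \sqrt{2}}{3}}\right)$)
$a{\left(-12,1 \right)} \left(-20 + D{\left(7 \right)}\right) = \left(-14 - -12\right) \left(-20 + \frac{-189 - 18 \cdot 7^{2} + 3 \cdot 7^{3} + 6 \cdot 7 - 56 i 7 \sqrt{2} + 8 i \sqrt{2} \cdot 7^{2}}{3 \cdot 7 + 8 i \sqrt{2}}\right) = \left(-14 + 12\right) \left(-20 + \frac{-189 - 882 + 3 \cdot 343 + 42 - 392 i \sqrt{2} + 8 i \sqrt{2} \cdot 49}{21 + 8 i \sqrt{2}}\right) = - 2 \left(-20 + \frac{-189 - 882 + 1029 + 42 - 392 i \sqrt{2} + 392 i \sqrt{2}}{21 + 8 i \sqrt{2}}\right) = - 2 \left(-20 + \frac{1}{21 + 8 i \sqrt{2}} \cdot 0\right) = - 2 \left(-20 + 0\right) = \left(-2\right) \left(-20\right) = 40$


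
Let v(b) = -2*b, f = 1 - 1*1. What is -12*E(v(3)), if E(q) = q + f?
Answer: 72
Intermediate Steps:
f = 0 (f = 1 - 1 = 0)
E(q) = q (E(q) = q + 0 = q)
-12*E(v(3)) = -(-24)*3 = -12*(-6) = 72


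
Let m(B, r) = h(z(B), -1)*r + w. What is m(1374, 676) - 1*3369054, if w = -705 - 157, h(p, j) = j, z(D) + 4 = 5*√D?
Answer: -3370592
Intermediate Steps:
z(D) = -4 + 5*√D
w = -862
m(B, r) = -862 - r (m(B, r) = -r - 862 = -862 - r)
m(1374, 676) - 1*3369054 = (-862 - 1*676) - 1*3369054 = (-862 - 676) - 3369054 = -1538 - 3369054 = -3370592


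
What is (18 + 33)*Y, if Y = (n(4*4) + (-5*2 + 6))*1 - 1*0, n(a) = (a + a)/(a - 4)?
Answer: -68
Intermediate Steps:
n(a) = 2*a/(-4 + a) (n(a) = (2*a)/(-4 + a) = 2*a/(-4 + a))
Y = -4/3 (Y = (2*(4*4)/(-4 + 4*4) + (-5*2 + 6))*1 - 1*0 = (2*16/(-4 + 16) + (-10 + 6))*1 + 0 = (2*16/12 - 4)*1 + 0 = (2*16*(1/12) - 4)*1 + 0 = (8/3 - 4)*1 + 0 = -4/3*1 + 0 = -4/3 + 0 = -4/3 ≈ -1.3333)
(18 + 33)*Y = (18 + 33)*(-4/3) = 51*(-4/3) = -68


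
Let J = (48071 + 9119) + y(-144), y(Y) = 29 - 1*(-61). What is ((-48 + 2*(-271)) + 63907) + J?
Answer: 120597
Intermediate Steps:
y(Y) = 90 (y(Y) = 29 + 61 = 90)
J = 57280 (J = (48071 + 9119) + 90 = 57190 + 90 = 57280)
((-48 + 2*(-271)) + 63907) + J = ((-48 + 2*(-271)) + 63907) + 57280 = ((-48 - 542) + 63907) + 57280 = (-590 + 63907) + 57280 = 63317 + 57280 = 120597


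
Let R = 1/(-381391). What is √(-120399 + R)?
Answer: I*√17513129564958910/381391 ≈ 346.99*I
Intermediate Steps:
R = -1/381391 ≈ -2.6220e-6
√(-120399 + R) = √(-120399 - 1/381391) = √(-45919095010/381391) = I*√17513129564958910/381391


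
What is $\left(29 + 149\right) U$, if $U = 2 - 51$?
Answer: $-8722$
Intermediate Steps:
$U = -49$
$\left(29 + 149\right) U = \left(29 + 149\right) \left(-49\right) = 178 \left(-49\right) = -8722$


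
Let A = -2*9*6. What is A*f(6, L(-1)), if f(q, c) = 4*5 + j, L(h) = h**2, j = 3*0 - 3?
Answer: -1836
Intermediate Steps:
j = -3 (j = 0 - 3 = -3)
f(q, c) = 17 (f(q, c) = 4*5 - 3 = 20 - 3 = 17)
A = -108 (A = -18*6 = -108)
A*f(6, L(-1)) = -108*17 = -1836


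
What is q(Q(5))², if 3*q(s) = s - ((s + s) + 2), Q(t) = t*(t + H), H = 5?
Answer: 2704/9 ≈ 300.44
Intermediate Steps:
Q(t) = t*(5 + t) (Q(t) = t*(t + 5) = t*(5 + t))
q(s) = -⅔ - s/3 (q(s) = (s - ((s + s) + 2))/3 = (s - (2*s + 2))/3 = (s - (2 + 2*s))/3 = (s + (-2 - 2*s))/3 = (-2 - s)/3 = -⅔ - s/3)
q(Q(5))² = (-⅔ - 5*(5 + 5)/3)² = (-⅔ - 5*10/3)² = (-⅔ - ⅓*50)² = (-⅔ - 50/3)² = (-52/3)² = 2704/9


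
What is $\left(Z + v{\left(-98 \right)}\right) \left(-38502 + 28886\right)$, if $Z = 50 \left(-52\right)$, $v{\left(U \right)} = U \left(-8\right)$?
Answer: $17462656$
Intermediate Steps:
$v{\left(U \right)} = - 8 U$
$Z = -2600$
$\left(Z + v{\left(-98 \right)}\right) \left(-38502 + 28886\right) = \left(-2600 - -784\right) \left(-38502 + 28886\right) = \left(-2600 + 784\right) \left(-9616\right) = \left(-1816\right) \left(-9616\right) = 17462656$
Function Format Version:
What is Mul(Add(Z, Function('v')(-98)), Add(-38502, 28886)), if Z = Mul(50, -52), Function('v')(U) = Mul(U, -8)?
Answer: 17462656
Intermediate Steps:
Function('v')(U) = Mul(-8, U)
Z = -2600
Mul(Add(Z, Function('v')(-98)), Add(-38502, 28886)) = Mul(Add(-2600, Mul(-8, -98)), Add(-38502, 28886)) = Mul(Add(-2600, 784), -9616) = Mul(-1816, -9616) = 17462656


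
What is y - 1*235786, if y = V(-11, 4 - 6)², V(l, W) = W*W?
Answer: -235770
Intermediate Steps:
V(l, W) = W²
y = 16 (y = ((4 - 6)²)² = ((-2)²)² = 4² = 16)
y - 1*235786 = 16 - 1*235786 = 16 - 235786 = -235770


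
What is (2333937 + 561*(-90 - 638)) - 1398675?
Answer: 526854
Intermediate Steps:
(2333937 + 561*(-90 - 638)) - 1398675 = (2333937 + 561*(-728)) - 1398675 = (2333937 - 408408) - 1398675 = 1925529 - 1398675 = 526854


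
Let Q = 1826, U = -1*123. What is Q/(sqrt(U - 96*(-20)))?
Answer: 1826*sqrt(1797)/1797 ≈ 43.075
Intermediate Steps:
U = -123
Q/(sqrt(U - 96*(-20))) = 1826/(sqrt(-123 - 96*(-20))) = 1826/(sqrt(-123 + 1920)) = 1826/(sqrt(1797)) = 1826*(sqrt(1797)/1797) = 1826*sqrt(1797)/1797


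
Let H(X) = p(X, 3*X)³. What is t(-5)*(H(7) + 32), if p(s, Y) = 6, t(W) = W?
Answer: -1240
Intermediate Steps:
H(X) = 216 (H(X) = 6³ = 216)
t(-5)*(H(7) + 32) = -5*(216 + 32) = -5*248 = -1240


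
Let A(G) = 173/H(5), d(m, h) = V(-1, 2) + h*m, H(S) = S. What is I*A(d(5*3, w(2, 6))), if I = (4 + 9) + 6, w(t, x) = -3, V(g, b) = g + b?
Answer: 3287/5 ≈ 657.40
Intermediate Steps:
V(g, b) = b + g
d(m, h) = 1 + h*m (d(m, h) = (2 - 1) + h*m = 1 + h*m)
A(G) = 173/5
I = 19 (I = 13 + 6 = 19)
I*A(d(5*3, w(2, 6))) = 19*(173/5) = 3287/5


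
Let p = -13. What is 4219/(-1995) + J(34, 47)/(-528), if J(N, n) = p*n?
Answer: -336229/351120 ≈ -0.95759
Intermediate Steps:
J(N, n) = -13*n
4219/(-1995) + J(34, 47)/(-528) = 4219/(-1995) - 13*47/(-528) = 4219*(-1/1995) - 611*(-1/528) = -4219/1995 + 611/528 = -336229/351120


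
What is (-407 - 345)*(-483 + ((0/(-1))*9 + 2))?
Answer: 361712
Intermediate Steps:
(-407 - 345)*(-483 + ((0/(-1))*9 + 2)) = -752*(-483 + ((0*(-1))*9 + 2)) = -752*(-483 + (0*9 + 2)) = -752*(-483 + (0 + 2)) = -752*(-483 + 2) = -752*(-481) = 361712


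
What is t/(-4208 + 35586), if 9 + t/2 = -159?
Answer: -168/15689 ≈ -0.010708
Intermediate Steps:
t = -336 (t = -18 + 2*(-159) = -18 - 318 = -336)
t/(-4208 + 35586) = -336/(-4208 + 35586) = -336/31378 = (1/31378)*(-336) = -168/15689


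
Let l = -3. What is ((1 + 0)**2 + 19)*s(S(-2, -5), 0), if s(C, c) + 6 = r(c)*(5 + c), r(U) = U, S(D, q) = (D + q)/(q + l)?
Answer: -120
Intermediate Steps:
S(D, q) = (D + q)/(-3 + q) (S(D, q) = (D + q)/(q - 3) = (D + q)/(-3 + q))
s(C, c) = -6 + c*(5 + c)
((1 + 0)**2 + 19)*s(S(-2, -5), 0) = ((1 + 0)**2 + 19)*(-6 + 0**2 + 5*0) = (1**2 + 19)*(-6 + 0 + 0) = (1 + 19)*(-6) = 20*(-6) = -120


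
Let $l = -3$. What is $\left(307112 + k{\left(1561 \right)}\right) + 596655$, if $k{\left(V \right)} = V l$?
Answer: $899084$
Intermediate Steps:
$k{\left(V \right)} = - 3 V$ ($k{\left(V \right)} = V \left(-3\right) = - 3 V$)
$\left(307112 + k{\left(1561 \right)}\right) + 596655 = \left(307112 - 4683\right) + 596655 = 302429 + 596655 = 899084$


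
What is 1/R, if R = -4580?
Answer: -1/4580 ≈ -0.00021834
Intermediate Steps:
1/R = 1/(-4580) = -1/4580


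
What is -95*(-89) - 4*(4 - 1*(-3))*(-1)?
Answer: 8483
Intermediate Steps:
-95*(-89) - 4*(4 - 1*(-3))*(-1) = 8455 - 4*(4 + 3)*(-1) = 8455 - 4*7*(-1) = 8455 - 28*(-1) = 8455 + 28 = 8483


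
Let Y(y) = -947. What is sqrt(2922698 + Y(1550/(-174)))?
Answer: 9*sqrt(36071) ≈ 1709.3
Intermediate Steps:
sqrt(2922698 + Y(1550/(-174))) = sqrt(2922698 - 947) = sqrt(2921751) = 9*sqrt(36071)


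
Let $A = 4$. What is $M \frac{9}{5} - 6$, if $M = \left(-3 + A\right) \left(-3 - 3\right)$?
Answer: $- \frac{84}{5} \approx -16.8$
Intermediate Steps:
$M = -6$ ($M = \left(-3 + 4\right) \left(-3 - 3\right) = 1 \left(-6\right) = -6$)
$M \frac{9}{5} - 6 = - 6 \cdot \frac{9}{5} - 6 = - 6 \cdot 9 \cdot \frac{1}{5} - 6 = \left(-6\right) \frac{9}{5} - 6 = - \frac{54}{5} - 6 = - \frac{84}{5}$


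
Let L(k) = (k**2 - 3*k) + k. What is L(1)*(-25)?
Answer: 25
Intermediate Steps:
L(k) = k**2 - 2*k
L(1)*(-25) = (1*(-2 + 1))*(-25) = (1*(-1))*(-25) = -1*(-25) = 25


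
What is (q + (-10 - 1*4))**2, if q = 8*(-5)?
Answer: 2916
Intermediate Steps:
q = -40
(q + (-10 - 1*4))**2 = (-40 + (-10 - 1*4))**2 = (-40 + (-10 - 4))**2 = (-40 - 14)**2 = (-54)**2 = 2916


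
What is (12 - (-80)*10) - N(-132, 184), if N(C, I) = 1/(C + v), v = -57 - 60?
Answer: 202189/249 ≈ 812.00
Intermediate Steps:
v = -117
N(C, I) = 1/(-117 + C) (N(C, I) = 1/(C - 117) = 1/(-117 + C))
(12 - (-80)*10) - N(-132, 184) = (12 - (-80)*10) - 1/(-117 - 132) = (12 - 20*(-40)) - 1/(-249) = (12 + 800) - 1*(-1/249) = 812 + 1/249 = 202189/249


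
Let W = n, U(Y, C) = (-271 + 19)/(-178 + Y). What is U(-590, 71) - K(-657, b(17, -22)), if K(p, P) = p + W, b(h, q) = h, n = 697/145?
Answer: 6055397/9280 ≈ 652.52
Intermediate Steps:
U(Y, C) = -252/(-178 + Y)
n = 697/145 (n = 697*(1/145) = 697/145 ≈ 4.8069)
W = 697/145 ≈ 4.8069
K(p, P) = 697/145 + p (K(p, P) = p + 697/145 = 697/145 + p)
U(-590, 71) - K(-657, b(17, -22)) = -252/(-178 - 590) - (697/145 - 657) = -252/(-768) - 1*(-94568/145) = -252*(-1/768) + 94568/145 = 21/64 + 94568/145 = 6055397/9280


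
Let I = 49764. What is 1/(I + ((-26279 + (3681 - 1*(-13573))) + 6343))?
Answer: 1/47082 ≈ 2.1240e-5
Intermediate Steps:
1/(I + ((-26279 + (3681 - 1*(-13573))) + 6343)) = 1/(49764 + ((-26279 + (3681 - 1*(-13573))) + 6343)) = 1/(49764 + ((-26279 + (3681 + 13573)) + 6343)) = 1/(49764 + ((-26279 + 17254) + 6343)) = 1/(49764 + (-9025 + 6343)) = 1/(49764 - 2682) = 1/47082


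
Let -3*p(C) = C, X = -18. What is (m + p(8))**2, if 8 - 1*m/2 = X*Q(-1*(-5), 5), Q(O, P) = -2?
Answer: 30976/9 ≈ 3441.8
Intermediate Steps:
p(C) = -C/3
m = -56 (m = 16 - (-36)*(-2) = 16 - 2*36 = 16 - 72 = -56)
(m + p(8))**2 = (-56 - 1/3*8)**2 = (-56 - 8/3)**2 = (-176/3)**2 = 30976/9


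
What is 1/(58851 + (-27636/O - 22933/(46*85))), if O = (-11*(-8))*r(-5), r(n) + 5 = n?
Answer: 5060/297915289 ≈ 1.6985e-5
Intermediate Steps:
r(n) = -5 + n
O = -880 (O = (-11*(-8))*(-5 - 5) = 88*(-10) = -880)
1/(58851 + (-27636/O - 22933/(46*85))) = 1/(58851 + (-27636/(-880) - 22933/(46*85))) = 1/(58851 + (-27636*(-1/880) - 22933/3910)) = 1/(58851 + (6909/220 - 22933*1/3910)) = 1/(58851 + (6909/220 - 1349/230)) = 1/(58851 + 129229/5060) = 1/(297915289/5060) = 5060/297915289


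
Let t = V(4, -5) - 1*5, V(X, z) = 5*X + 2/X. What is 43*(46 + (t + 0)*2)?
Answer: 3311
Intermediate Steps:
V(X, z) = 2/X + 5*X
t = 31/2 (t = (2/4 + 5*4) - 1*5 = (2*(1/4) + 20) - 5 = (1/2 + 20) - 5 = 41/2 - 5 = 31/2 ≈ 15.500)
43*(46 + (t + 0)*2) = 43*(46 + (31/2 + 0)*2) = 43*(46 + (31/2)*2) = 43*(46 + 31) = 43*77 = 3311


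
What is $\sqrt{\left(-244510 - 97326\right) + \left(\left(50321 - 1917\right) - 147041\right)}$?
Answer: $i \sqrt{440473} \approx 663.68 i$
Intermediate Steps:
$\sqrt{\left(-244510 - 97326\right) + \left(\left(50321 - 1917\right) - 147041\right)} = \sqrt{\left(-244510 - 97326\right) + \left(48404 - 147041\right)} = \sqrt{-341836 - 98637} = \sqrt{-440473} = i \sqrt{440473}$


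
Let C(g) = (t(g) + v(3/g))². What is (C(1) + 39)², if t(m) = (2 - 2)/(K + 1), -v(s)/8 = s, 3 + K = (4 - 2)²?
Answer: 378225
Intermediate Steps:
K = 1 (K = -3 + (4 - 2)² = -3 + 2² = -3 + 4 = 1)
v(s) = -8*s
t(m) = 0 (t(m) = (2 - 2)/(1 + 1) = 0/2 = 0*(½) = 0)
C(g) = 576/g² (C(g) = (0 - 24/g)² = (-24/g)² = 576/g²)
(C(1) + 39)² = (576/1² + 39)² = (576*1 + 39)² = (576 + 39)² = 615² = 378225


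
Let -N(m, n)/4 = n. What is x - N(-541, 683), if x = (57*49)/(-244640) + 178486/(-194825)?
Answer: 26033668450947/9532397600 ≈ 2731.1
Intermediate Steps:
N(m, n) = -4*n
x = -8841792253/9532397600 (x = 2793*(-1/244640) + 178486*(-1/194825) = -2793/244640 - 178486/194825 = -8841792253/9532397600 ≈ -0.92755)
x - N(-541, 683) = -8841792253/9532397600 - (-4)*683 = -8841792253/9532397600 - 1*(-2732) = -8841792253/9532397600 + 2732 = 26033668450947/9532397600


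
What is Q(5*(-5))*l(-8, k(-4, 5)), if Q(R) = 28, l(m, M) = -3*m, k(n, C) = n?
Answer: 672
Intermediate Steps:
Q(5*(-5))*l(-8, k(-4, 5)) = 28*(-3*(-8)) = 28*24 = 672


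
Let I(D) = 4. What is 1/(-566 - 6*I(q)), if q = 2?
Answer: -1/590 ≈ -0.0016949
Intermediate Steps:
1/(-566 - 6*I(q)) = 1/(-566 - 6*4) = 1/(-566 - 24) = 1/(-590) = -1/590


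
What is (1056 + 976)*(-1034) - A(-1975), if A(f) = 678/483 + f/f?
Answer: -338275555/161 ≈ -2.1011e+6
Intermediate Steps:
A(f) = 387/161 (A(f) = 678*(1/483) + 1 = 226/161 + 1 = 387/161)
(1056 + 976)*(-1034) - A(-1975) = (1056 + 976)*(-1034) - 1*387/161 = 2032*(-1034) - 387/161 = -2101088 - 387/161 = -338275555/161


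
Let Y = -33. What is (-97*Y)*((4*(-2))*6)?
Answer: -153648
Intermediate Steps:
(-97*Y)*((4*(-2))*6) = (-97*(-33))*((4*(-2))*6) = 3201*(-8*6) = 3201*(-48) = -153648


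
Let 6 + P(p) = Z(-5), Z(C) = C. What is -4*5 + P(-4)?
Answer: -31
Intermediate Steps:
P(p) = -11 (P(p) = -6 - 5 = -11)
-4*5 + P(-4) = -4*5 - 11 = -20 - 11 = -31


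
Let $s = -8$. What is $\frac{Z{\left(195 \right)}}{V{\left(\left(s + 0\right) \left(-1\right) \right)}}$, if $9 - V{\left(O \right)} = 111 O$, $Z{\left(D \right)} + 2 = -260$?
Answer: $\frac{262}{879} \approx 0.29807$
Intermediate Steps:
$Z{\left(D \right)} = -262$ ($Z{\left(D \right)} = -2 - 260 = -262$)
$V{\left(O \right)} = 9 - 111 O$
$\frac{Z{\left(195 \right)}}{V{\left(\left(s + 0\right) \left(-1\right) \right)}} = - \frac{262}{9 - 111 \left(-8 + 0\right) \left(-1\right)} = - \frac{262}{9 - 111 \left(\left(-8\right) \left(-1\right)\right)} = - \frac{262}{9 - 888} = - \frac{262}{-879} = \left(-262\right) \left(- \frac{1}{879}\right) = \frac{262}{879}$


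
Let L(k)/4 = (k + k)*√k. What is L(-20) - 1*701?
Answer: -701 - 320*I*√5 ≈ -701.0 - 715.54*I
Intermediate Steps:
L(k) = 8*k^(3/2) (L(k) = 4*((k + k)*√k) = 4*((2*k)*√k) = 4*(2*k^(3/2)) = 8*k^(3/2))
L(-20) - 1*701 = 8*(-20)^(3/2) - 1*701 = 8*(-40*I*√5) - 701 = -320*I*√5 - 701 = -701 - 320*I*√5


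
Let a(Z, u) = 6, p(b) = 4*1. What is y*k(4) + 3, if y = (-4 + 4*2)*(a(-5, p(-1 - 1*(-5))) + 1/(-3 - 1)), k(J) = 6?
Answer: 141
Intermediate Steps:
p(b) = 4
y = 23 (y = (-4 + 4*2)*(6 + 1/(-3 - 1)) = (-4 + 8)*(6 + 1/(-4)) = 4*(6 - ¼) = 4*(23/4) = 23)
y*k(4) + 3 = 23*6 + 3 = 138 + 3 = 141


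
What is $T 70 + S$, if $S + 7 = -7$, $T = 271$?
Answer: $18956$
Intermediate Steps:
$S = -14$ ($S = -7 - 7 = -14$)
$T 70 + S = 271 \cdot 70 - 14 = 18970 - 14 = 18956$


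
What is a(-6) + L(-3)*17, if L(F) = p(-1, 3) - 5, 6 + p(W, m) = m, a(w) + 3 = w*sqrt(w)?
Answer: -139 - 6*I*sqrt(6) ≈ -139.0 - 14.697*I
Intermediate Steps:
a(w) = -3 + w**(3/2) (a(w) = -3 + w*sqrt(w) = -3 + w**(3/2))
p(W, m) = -6 + m
L(F) = -8 (L(F) = (-6 + 3) - 5 = -3 - 5 = -8)
a(-6) + L(-3)*17 = (-3 + (-6)**(3/2)) - 8*17 = (-3 - 6*I*sqrt(6)) - 136 = -139 - 6*I*sqrt(6)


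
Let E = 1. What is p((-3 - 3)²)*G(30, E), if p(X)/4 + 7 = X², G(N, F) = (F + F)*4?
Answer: 41248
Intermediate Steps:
G(N, F) = 8*F (G(N, F) = (2*F)*4 = 8*F)
p(X) = -28 + 4*X²
p((-3 - 3)²)*G(30, E) = (-28 + 4*((-3 - 3)²)²)*(8*1) = (-28 + 4*((-6)²)²)*8 = (-28 + 4*36²)*8 = (-28 + 4*1296)*8 = (-28 + 5184)*8 = 5156*8 = 41248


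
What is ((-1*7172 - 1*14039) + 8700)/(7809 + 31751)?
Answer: -12511/39560 ≈ -0.31625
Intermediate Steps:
((-1*7172 - 1*14039) + 8700)/(7809 + 31751) = ((-7172 - 14039) + 8700)/39560 = (-21211 + 8700)*(1/39560) = -12511*1/39560 = -12511/39560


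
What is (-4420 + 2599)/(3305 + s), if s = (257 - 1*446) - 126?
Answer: -1821/2990 ≈ -0.60903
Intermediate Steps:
s = -315 (s = (257 - 446) - 126 = -189 - 126 = -315)
(-4420 + 2599)/(3305 + s) = (-4420 + 2599)/(3305 - 315) = -1821/2990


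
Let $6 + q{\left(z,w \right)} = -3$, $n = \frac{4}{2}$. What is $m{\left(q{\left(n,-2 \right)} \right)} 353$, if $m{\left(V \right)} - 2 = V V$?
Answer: $29299$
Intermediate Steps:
$n = 2$ ($n = 4 \cdot \frac{1}{2} = 2$)
$q{\left(z,w \right)} = -9$ ($q{\left(z,w \right)} = -6 - 3 = -9$)
$m{\left(V \right)} = 2 + V^{2}$ ($m{\left(V \right)} = 2 + V V = 2 + V^{2}$)
$m{\left(q{\left(n,-2 \right)} \right)} 353 = \left(2 + \left(-9\right)^{2}\right) 353 = \left(2 + 81\right) 353 = 83 \cdot 353 = 29299$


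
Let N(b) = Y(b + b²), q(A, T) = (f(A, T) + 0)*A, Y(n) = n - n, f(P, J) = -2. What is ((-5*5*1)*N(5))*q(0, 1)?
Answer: 0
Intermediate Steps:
Y(n) = 0
q(A, T) = -2*A (q(A, T) = (-2 + 0)*A = -2*A)
N(b) = 0
((-5*5*1)*N(5))*q(0, 1) = ((-5*5*1)*0)*(-2*0) = (-25*1*0)*0 = -25*0*0 = 0*0 = 0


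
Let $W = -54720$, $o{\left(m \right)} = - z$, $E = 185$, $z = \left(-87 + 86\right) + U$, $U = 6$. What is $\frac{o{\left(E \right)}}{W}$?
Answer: $\frac{1}{10944} \approx 9.1374 \cdot 10^{-5}$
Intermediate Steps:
$z = 5$ ($z = \left(-87 + 86\right) + 6 = -1 + 6 = 5$)
$o{\left(m \right)} = -5$ ($o{\left(m \right)} = \left(-1\right) 5 = -5$)
$\frac{o{\left(E \right)}}{W} = - \frac{5}{-54720} = \left(-5\right) \left(- \frac{1}{54720}\right) = \frac{1}{10944}$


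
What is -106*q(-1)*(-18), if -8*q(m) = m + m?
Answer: 477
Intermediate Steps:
q(m) = -m/4 (q(m) = -(m + m)/8 = -m/4)
-106*q(-1)*(-18) = -(-53)*(-1)/2*(-18) = -106*1/4*(-18) = -53/2*(-18) = 477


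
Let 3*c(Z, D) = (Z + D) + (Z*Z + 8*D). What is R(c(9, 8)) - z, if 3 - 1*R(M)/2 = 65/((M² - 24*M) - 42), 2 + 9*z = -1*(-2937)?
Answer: -757898/2367 ≈ -320.19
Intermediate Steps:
z = 2935/9 (z = -2/9 + (-1*(-2937))/9 = -2/9 + (⅑)*2937 = -2/9 + 979/3 = 2935/9 ≈ 326.11)
c(Z, D) = 3*D + Z/3 + Z²/3 (c(Z, D) = ((Z + D) + (Z*Z + 8*D))/3 = ((D + Z) + (Z² + 8*D))/3 = (Z + Z² + 9*D)/3 = 3*D + Z/3 + Z²/3)
R(M) = 6 - 130/(-42 + M² - 24*M) (R(M) = 6 - 130/((M² - 24*M) - 42) = 6 - 130/(-42 + M² - 24*M))
R(c(9, 8)) - z = 2*(191 - 3*(3*8 + (⅓)*9 + (⅓)*9²)² + 72*(3*8 + (⅓)*9 + (⅓)*9²))/(42 - (3*8 + (⅓)*9 + (⅓)*9²)² + 24*(3*8 + (⅓)*9 + (⅓)*9²)) - 1*2935/9 = 2*(191 - 3*(24 + 3 + (⅓)*81)² + 72*(24 + 3 + (⅓)*81))/(42 - (24 + 3 + (⅓)*81)² + 24*(24 + 3 + (⅓)*81)) - 2935/9 = 2*(191 - 3*(24 + 3 + 27)² + 72*(24 + 3 + 27))/(42 - (24 + 3 + 27)² + 24*(24 + 3 + 27)) - 2935/9 = 2*(191 - 3*54² + 72*54)/(42 - 1*54² + 24*54) - 2935/9 = 2*(191 - 3*2916 + 3888)/(42 - 1*2916 + 1296) - 2935/9 = 2*(191 - 8748 + 3888)/(42 - 2916 + 1296) - 2935/9 = 2*(-4669)/(-1578) - 2935/9 = 2*(-1/1578)*(-4669) - 2935/9 = 4669/789 - 2935/9 = -757898/2367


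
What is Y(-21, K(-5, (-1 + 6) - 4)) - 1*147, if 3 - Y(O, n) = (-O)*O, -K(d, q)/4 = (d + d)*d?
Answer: 297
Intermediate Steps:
K(d, q) = -8*d**2 (K(d, q) = -4*(d + d)*d = -4*2*d*d = -8*d**2)
Y(O, n) = 3 + O**2 (Y(O, n) = 3 - (-O)*O = 3 - (-1)*O**2 = 3 + O**2)
Y(-21, K(-5, (-1 + 6) - 4)) - 1*147 = (3 + (-21)**2) - 1*147 = (3 + 441) - 147 = 444 - 147 = 297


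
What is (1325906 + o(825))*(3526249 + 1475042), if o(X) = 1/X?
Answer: 1823591481444747/275 ≈ 6.6312e+12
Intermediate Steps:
(1325906 + o(825))*(3526249 + 1475042) = (1325906 + 1/825)*(3526249 + 1475042) = (1325906 + 1/825)*5001291 = (1093872451/825)*5001291 = 1823591481444747/275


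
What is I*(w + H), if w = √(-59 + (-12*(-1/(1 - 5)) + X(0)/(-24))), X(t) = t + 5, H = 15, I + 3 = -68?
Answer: -1065 - 71*I*√8958/12 ≈ -1065.0 - 559.99*I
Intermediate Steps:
I = -71 (I = -3 - 68 = -71)
X(t) = 5 + t
w = I*√8958/12 (w = √(-59 + (-12*(-1/(1 - 5)) + (5 + 0)/(-24))) = √(-59 + (-12/((-1*(-4))) + 5*(-1/24))) = √(-59 + (-12/4 - 5/24)) = √(-59 + (-12*¼ - 5/24)) = √(-59 + (-3 - 5/24)) = √(-59 - 77/24) = √(-1493/24) = I*√8958/12 ≈ 7.8872*I)
I*(w + H) = -71*(I*√8958/12 + 15) = -71*(15 + I*√8958/12) = -1065 - 71*I*√8958/12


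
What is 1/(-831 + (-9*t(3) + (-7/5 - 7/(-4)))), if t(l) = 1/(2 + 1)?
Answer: -20/16673 ≈ -0.0011995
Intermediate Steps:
t(l) = 1/3
1/(-831 + (-9*t(3) + (-7/5 - 7/(-4)))) = 1/(-831 + (-9*1/3 + (-7/5 - 7/(-4)))) = 1/(-831 + (-3 + (-7*1/5 - 7*(-1/4)))) = 1/(-831 + (-3 + (-7/5 + 7/4))) = 1/(-831 + (-3 + 7/20)) = 1/(-831 - 53/20) = 1/(-16673/20) = -20/16673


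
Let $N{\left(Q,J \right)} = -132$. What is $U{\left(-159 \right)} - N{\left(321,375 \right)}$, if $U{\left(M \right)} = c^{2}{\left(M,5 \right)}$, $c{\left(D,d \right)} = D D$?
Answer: $639129093$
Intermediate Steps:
$c{\left(D,d \right)} = D^{2}$
$U{\left(M \right)} = M^{4}$ ($U{\left(M \right)} = \left(M^{2}\right)^{2} = M^{4}$)
$U{\left(-159 \right)} - N{\left(321,375 \right)} = \left(-159\right)^{4} - -132 = 639128961 + 132 = 639129093$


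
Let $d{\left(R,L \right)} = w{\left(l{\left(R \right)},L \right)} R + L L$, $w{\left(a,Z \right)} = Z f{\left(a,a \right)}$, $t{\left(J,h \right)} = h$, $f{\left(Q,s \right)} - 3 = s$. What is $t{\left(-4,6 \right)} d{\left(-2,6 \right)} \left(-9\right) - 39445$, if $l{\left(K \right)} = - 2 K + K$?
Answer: $-38149$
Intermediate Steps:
$l{\left(K \right)} = - K$
$f{\left(Q,s \right)} = 3 + s$
$w{\left(a,Z \right)} = Z \left(3 + a\right)$
$d{\left(R,L \right)} = L^{2} + L R \left(3 - R\right)$ ($d{\left(R,L \right)} = L \left(3 - R\right) R + L L = L R \left(3 - R\right) + L^{2} = L^{2} + L R \left(3 - R\right)$)
$t{\left(-4,6 \right)} d{\left(-2,6 \right)} \left(-9\right) - 39445 = 6 \cdot 6 \left(6 - - 2 \left(-3 - 2\right)\right) \left(-9\right) - 39445 = 6 \cdot 6 \left(6 - \left(-2\right) \left(-5\right)\right) \left(-9\right) - 39445 = 6 \cdot 6 \left(6 - 10\right) \left(-9\right) - 39445 = 6 \cdot 6 \left(-4\right) \left(-9\right) - 39445 = 6 \left(-24\right) \left(-9\right) - 39445 = \left(-144\right) \left(-9\right) - 39445 = 1296 - 39445 = -38149$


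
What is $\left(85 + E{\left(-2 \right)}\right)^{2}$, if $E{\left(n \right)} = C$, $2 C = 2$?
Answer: $7396$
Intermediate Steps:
$C = 1$ ($C = \frac{1}{2} \cdot 2 = 1$)
$E{\left(n \right)} = 1$
$\left(85 + E{\left(-2 \right)}\right)^{2} = \left(85 + 1\right)^{2} = 86^{2} = 7396$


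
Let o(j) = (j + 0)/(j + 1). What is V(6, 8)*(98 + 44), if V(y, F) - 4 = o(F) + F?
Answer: 16472/9 ≈ 1830.2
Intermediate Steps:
o(j) = j/(1 + j)
V(y, F) = 4 + F + F/(1 + F) (V(y, F) = 4 + (F/(1 + F) + F) = 4 + (F + F/(1 + F)) = 4 + F + F/(1 + F))
V(6, 8)*(98 + 44) = ((8 + (1 + 8)*(4 + 8))/(1 + 8))*(98 + 44) = ((8 + 9*12)/9)*142 = ((8 + 108)/9)*142 = ((1/9)*116)*142 = (116/9)*142 = 16472/9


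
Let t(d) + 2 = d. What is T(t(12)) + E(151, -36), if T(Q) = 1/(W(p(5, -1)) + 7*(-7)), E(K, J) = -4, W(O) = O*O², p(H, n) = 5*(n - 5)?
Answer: -108197/27049 ≈ -4.0000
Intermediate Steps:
p(H, n) = -25 + 5*n (p(H, n) = 5*(-5 + n) = -25 + 5*n)
W(O) = O³
t(d) = -2 + d
T(Q) = -1/27049 (T(Q) = 1/((-25 + 5*(-1))³ + 7*(-7)) = 1/((-25 - 5)³ - 49) = 1/((-30)³ - 49) = 1/(-27000 - 49) = 1/(-27049) = -1/27049)
T(t(12)) + E(151, -36) = -1/27049 - 4 = -108197/27049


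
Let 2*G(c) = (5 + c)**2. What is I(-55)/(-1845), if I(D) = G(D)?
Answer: -250/369 ≈ -0.67751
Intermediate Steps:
G(c) = (5 + c)**2/2
I(D) = (5 + D)**2/2
I(-55)/(-1845) = ((5 - 55)**2/2)/(-1845) = ((1/2)*(-50)**2)*(-1/1845) = ((1/2)*2500)*(-1/1845) = 1250*(-1/1845) = -250/369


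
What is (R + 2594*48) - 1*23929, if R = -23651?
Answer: 76932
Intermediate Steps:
(R + 2594*48) - 1*23929 = (-23651 + 2594*48) - 1*23929 = (-23651 + 124512) - 23929 = 100861 - 23929 = 76932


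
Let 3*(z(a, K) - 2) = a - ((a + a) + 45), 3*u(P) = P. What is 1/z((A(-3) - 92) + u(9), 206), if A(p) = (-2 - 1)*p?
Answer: 3/41 ≈ 0.073171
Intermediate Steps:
u(P) = P/3
A(p) = -3*p
z(a, K) = -13 - a/3 (z(a, K) = 2 + (a - ((a + a) + 45))/3 = 2 + (a - (2*a + 45))/3 = 2 + (a - (45 + 2*a))/3 = 2 + (a + (-45 - 2*a))/3 = 2 + (-45 - a)/3 = 2 + (-15 - a/3) = -13 - a/3)
1/z((A(-3) - 92) + u(9), 206) = 1/(-13 - ((-3*(-3) - 92) + (⅓)*9)/3) = 1/(-13 - ((9 - 92) + 3)/3) = 1/(-13 - (-83 + 3)/3) = 1/(-13 - ⅓*(-80)) = 1/(-13 + 80/3) = 1/(41/3) = 3/41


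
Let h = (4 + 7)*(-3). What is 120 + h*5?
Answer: -45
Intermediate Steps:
h = -33 (h = 11*(-3) = -33)
120 + h*5 = 120 - 33*5 = 120 - 165 = -45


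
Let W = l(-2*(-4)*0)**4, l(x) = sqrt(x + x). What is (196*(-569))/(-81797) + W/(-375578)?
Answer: 111524/81797 ≈ 1.3634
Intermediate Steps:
l(x) = sqrt(2)*sqrt(x) (l(x) = sqrt(2*x) = sqrt(2)*sqrt(x))
W = 0 (W = (sqrt(2)*sqrt(-2*(-4)*0))**4 = (sqrt(2)*sqrt(8*0))**4 = (sqrt(2)*sqrt(0))**4 = (sqrt(2)*0)**4 = 0**4 = 0)
(196*(-569))/(-81797) + W/(-375578) = (196*(-569))/(-81797) + 0/(-375578) = -111524*(-1/81797) + 0*(-1/375578) = 111524/81797 + 0 = 111524/81797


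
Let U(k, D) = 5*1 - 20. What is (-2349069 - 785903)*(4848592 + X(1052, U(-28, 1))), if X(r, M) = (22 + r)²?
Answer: -18816315122096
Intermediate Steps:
U(k, D) = -15 (U(k, D) = 5 - 20 = -15)
(-2349069 - 785903)*(4848592 + X(1052, U(-28, 1))) = (-2349069 - 785903)*(4848592 + (22 + 1052)²) = -3134972*(4848592 + 1074²) = -3134972*(4848592 + 1153476) = -3134972*6002068 = -18816315122096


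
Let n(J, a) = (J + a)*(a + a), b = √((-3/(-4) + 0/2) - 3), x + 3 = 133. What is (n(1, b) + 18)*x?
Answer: 1755 + 390*I ≈ 1755.0 + 390.0*I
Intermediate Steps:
x = 130 (x = -3 + 133 = 130)
b = 3*I/2 (b = √((-3*(-¼) + 0*(½)) - 3) = √((¾ + 0) - 3) = √(¾ - 3) = √(-9/4) = 3*I/2 ≈ 1.5*I)
n(J, a) = 2*a*(J + a) (n(J, a) = (J + a)*(2*a) = 2*a*(J + a))
(n(1, b) + 18)*x = (2*(3*I/2)*(1 + 3*I/2) + 18)*130 = (3*I*(1 + 3*I/2) + 18)*130 = (18 + 3*I*(1 + 3*I/2))*130 = 2340 + 390*I*(1 + 3*I/2)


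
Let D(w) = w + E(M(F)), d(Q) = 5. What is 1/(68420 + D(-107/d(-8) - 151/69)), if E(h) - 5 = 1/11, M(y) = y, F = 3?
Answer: 3795/259583702 ≈ 1.4620e-5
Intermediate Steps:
E(h) = 56/11 (E(h) = 5 + 1/11 = 56/11)
D(w) = 56/11 + w (D(w) = w + 56/11 = 56/11 + w)
1/(68420 + D(-107/d(-8) - 151/69)) = 1/(68420 + (56/11 + (-107/5 - 151/69))) = 1/(68420 + (56/11 - 8138/345)) = 1/(68420 - 70198/3795) = 1/(259583702/3795) = 3795/259583702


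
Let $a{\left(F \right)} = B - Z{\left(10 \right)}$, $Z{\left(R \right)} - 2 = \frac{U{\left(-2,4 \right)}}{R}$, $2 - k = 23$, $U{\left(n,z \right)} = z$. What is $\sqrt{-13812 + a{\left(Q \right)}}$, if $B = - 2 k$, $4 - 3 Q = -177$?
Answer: $\frac{i \sqrt{344310}}{5} \approx 117.36 i$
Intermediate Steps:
$Q = \frac{181}{3}$ ($Q = \frac{4}{3} - -59 = \frac{4}{3} + 59 = \frac{181}{3} \approx 60.333$)
$k = -21$ ($k = 2 - 23 = -21$)
$Z{\left(R \right)} = 2 + \frac{4}{R}$
$B = 42$ ($B = \left(-2\right) \left(-21\right) = 42$)
$a{\left(F \right)} = \frac{198}{5}$ ($a{\left(F \right)} = 42 - \left(2 + \frac{4}{10}\right) = 42 - \left(2 + 4 \cdot \frac{1}{10}\right) = 42 - \left(2 + \frac{2}{5}\right) = 42 - \frac{12}{5} = \frac{198}{5}$)
$\sqrt{-13812 + a{\left(Q \right)}} = \sqrt{-13812 + \frac{198}{5}} = \sqrt{- \frac{68862}{5}} = \frac{i \sqrt{344310}}{5}$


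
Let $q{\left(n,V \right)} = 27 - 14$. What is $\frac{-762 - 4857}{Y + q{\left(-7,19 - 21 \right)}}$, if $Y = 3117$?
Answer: $- \frac{5619}{3130} \approx -1.7952$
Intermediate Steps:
$q{\left(n,V \right)} = 13$
$\frac{-762 - 4857}{Y + q{\left(-7,19 - 21 \right)}} = \frac{-762 - 4857}{3117 + 13} = - \frac{5619}{3130}$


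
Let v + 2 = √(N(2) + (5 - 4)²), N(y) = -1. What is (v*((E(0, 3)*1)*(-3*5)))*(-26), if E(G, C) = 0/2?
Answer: 0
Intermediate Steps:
E(G, C) = 0 (E(G, C) = 0*(½) = 0)
v = -2 (v = -2 + √(-1 + (5 - 4)²) = -2 + √(-1 + 1²) = -2 + √(-1 + 1) = -2 + √0 = -2 + 0 = -2)
(v*((E(0, 3)*1)*(-3*5)))*(-26) = -2*0*1*(-3*5)*(-26) = -0*(-15)*(-26) = -2*0*(-26) = 0*(-26) = 0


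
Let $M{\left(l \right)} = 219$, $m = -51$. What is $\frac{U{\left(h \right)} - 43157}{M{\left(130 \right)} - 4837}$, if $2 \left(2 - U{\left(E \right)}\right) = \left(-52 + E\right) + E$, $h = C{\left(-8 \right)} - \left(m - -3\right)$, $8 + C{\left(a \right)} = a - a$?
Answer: $\frac{43169}{4618} \approx 9.348$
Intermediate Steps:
$C{\left(a \right)} = -8$ ($C{\left(a \right)} = -8 + \left(a - a\right) = -8 + 0 = -8$)
$h = 40$ ($h = -8 - \left(-51 - -3\right) = -8 - \left(-51 + 3\right) = -8 - -48 = -8 + 48 = 40$)
$U{\left(E \right)} = 28 - E$ ($U{\left(E \right)} = 2 - \frac{\left(-52 + E\right) + E}{2} = 2 - \frac{-52 + 2 E}{2} = 2 - \left(-26 + E\right) = 28 - E$)
$\frac{U{\left(h \right)} - 43157}{M{\left(130 \right)} - 4837} = \frac{\left(28 - 40\right) - 43157}{219 - 4837} = \frac{\left(28 - 40\right) - 43157}{-4618} = \left(-12 - 43157\right) \left(- \frac{1}{4618}\right) = \left(-43169\right) \left(- \frac{1}{4618}\right) = \frac{43169}{4618}$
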